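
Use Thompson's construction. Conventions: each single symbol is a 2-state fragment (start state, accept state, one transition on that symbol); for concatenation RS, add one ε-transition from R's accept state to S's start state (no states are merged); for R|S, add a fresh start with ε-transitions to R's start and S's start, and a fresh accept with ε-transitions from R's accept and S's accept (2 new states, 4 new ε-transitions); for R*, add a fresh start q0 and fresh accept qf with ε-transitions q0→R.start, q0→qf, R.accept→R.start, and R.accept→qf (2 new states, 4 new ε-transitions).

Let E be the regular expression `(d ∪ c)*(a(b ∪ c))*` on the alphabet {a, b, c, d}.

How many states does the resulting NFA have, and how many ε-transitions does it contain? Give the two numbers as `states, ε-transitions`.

18, 18

Building bottom-up:
Each of the 5 symbol leaves contributes 2 states and 0 ε-transitions.
  d ∪ c = 6 states, 4 ε-transitions
  (d ∪ c)* = 8 states, 8 ε-transitions
  b ∪ c = 6 states, 4 ε-transitions
  a(b ∪ c) = 8 states, 5 ε-transitions
  (a(b ∪ c))* = 10 states, 9 ε-transitions
  (d ∪ c)*(a(b ∪ c))* = 18 states, 18 ε-transitions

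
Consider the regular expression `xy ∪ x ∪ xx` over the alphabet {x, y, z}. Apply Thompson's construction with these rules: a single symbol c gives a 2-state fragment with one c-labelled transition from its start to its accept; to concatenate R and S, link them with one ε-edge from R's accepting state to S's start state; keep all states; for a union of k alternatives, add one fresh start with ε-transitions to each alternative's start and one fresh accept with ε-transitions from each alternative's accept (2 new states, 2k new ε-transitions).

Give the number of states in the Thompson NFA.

12

Per subexpression:
Each of the 5 symbol leaves contributes a 2-state fragment.
  xy → 4 states
  xx → 4 states
  xy ∪ x ∪ xx → 12 states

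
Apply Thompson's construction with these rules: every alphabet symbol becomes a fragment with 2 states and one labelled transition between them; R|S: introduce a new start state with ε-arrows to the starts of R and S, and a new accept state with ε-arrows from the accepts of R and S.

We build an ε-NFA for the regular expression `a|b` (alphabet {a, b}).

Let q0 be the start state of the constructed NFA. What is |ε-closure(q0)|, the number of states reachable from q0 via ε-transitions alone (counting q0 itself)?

3

Compute the ε-closure size of each fragment's start state recursively; a symbol fragment's start has no outgoing ε-edge, so its closure is just itself (size 1).
  a|b → |closure| = 1 + 1 + 1 = 3 (the new accept is not ε-reachable since no branch accepts ε)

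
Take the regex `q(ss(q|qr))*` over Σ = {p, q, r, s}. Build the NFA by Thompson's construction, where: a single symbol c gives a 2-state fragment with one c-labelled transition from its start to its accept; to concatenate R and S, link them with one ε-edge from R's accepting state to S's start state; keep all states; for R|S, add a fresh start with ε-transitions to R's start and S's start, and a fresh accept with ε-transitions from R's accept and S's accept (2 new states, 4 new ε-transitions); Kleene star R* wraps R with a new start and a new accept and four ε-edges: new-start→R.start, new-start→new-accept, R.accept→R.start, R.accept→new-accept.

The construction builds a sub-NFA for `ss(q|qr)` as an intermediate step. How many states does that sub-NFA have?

12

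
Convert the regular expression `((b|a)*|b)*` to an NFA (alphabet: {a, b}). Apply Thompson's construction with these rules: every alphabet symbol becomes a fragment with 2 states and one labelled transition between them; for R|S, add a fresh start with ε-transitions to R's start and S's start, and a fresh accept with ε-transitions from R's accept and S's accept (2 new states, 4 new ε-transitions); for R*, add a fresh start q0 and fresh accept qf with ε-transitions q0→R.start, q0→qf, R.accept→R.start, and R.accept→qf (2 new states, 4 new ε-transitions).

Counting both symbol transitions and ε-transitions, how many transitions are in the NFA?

19

Bottom-up over the parse tree:
Each of the 3 symbol leaves contributes 1 transition (1 symbol, 0 ε).
  b|a → 6 transitions (2 symbol, 4 ε)
  (b|a)* → 10 transitions (2 symbol, 8 ε)
  (b|a)*|b → 15 transitions (3 symbol, 12 ε)
  ((b|a)*|b)* → 19 transitions (3 symbol, 16 ε)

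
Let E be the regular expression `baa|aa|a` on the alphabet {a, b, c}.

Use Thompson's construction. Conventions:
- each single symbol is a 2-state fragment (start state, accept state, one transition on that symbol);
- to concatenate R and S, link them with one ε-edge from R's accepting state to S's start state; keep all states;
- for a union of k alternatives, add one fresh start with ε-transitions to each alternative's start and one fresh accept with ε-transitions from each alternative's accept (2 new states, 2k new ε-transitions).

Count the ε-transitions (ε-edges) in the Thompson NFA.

9

By structural recursion:
Each of the 6 symbol leaves contributes 0 ε-transitions.
  baa — 2 ε-transitions
  aa — 1 ε-transition
  baa|aa|a — 9 ε-transitions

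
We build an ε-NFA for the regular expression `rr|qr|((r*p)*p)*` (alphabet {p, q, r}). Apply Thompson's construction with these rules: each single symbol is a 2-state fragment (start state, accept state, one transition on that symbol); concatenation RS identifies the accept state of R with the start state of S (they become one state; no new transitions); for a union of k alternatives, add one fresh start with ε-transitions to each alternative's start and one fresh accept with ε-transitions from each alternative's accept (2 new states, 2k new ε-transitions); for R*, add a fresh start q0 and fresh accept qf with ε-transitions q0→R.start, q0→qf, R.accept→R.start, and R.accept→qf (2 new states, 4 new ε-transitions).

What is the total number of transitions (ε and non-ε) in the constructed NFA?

Per subexpression:
Each of the 7 symbol leaves contributes 1 transition (1 symbol, 0 ε).
  rr → 2 transitions (2 symbol, 0 ε)
  qr → 2 transitions (2 symbol, 0 ε)
  r* → 5 transitions (1 symbol, 4 ε)
  r*p → 6 transitions (2 symbol, 4 ε)
  (r*p)* → 10 transitions (2 symbol, 8 ε)
  (r*p)*p → 11 transitions (3 symbol, 8 ε)
  ((r*p)*p)* → 15 transitions (3 symbol, 12 ε)
  rr|qr|((r*p)*p)* → 25 transitions (7 symbol, 18 ε)

25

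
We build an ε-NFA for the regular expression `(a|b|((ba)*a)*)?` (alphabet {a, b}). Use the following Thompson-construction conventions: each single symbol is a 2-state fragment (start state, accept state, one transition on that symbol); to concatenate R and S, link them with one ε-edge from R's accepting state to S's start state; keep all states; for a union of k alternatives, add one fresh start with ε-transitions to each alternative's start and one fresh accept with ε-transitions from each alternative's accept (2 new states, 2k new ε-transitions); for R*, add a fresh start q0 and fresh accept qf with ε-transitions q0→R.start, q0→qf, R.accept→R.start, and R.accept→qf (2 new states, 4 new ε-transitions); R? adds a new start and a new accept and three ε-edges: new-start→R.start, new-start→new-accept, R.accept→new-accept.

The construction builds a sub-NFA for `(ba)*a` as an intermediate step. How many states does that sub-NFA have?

Fragment for `(ba)*a`:
Each of the 3 symbol leaves contributes a 2-state fragment.
  ba — 4 states
  (ba)* — 6 states
  (ba)*a — 8 states

8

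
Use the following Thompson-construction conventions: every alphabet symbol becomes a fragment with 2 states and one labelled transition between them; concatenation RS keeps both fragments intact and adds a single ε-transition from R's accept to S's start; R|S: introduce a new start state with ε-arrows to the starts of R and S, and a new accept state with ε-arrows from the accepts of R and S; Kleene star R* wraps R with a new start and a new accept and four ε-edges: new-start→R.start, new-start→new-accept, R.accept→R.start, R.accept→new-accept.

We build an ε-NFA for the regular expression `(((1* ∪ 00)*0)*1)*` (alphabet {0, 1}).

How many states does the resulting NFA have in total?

Building bottom-up:
Each of the 5 symbol leaves contributes a 2-state fragment.
  1* = 4 states
  00 = 4 states
  1* ∪ 00 = 10 states
  (1* ∪ 00)* = 12 states
  (1* ∪ 00)*0 = 14 states
  ((1* ∪ 00)*0)* = 16 states
  ((1* ∪ 00)*0)*1 = 18 states
  (((1* ∪ 00)*0)*1)* = 20 states

20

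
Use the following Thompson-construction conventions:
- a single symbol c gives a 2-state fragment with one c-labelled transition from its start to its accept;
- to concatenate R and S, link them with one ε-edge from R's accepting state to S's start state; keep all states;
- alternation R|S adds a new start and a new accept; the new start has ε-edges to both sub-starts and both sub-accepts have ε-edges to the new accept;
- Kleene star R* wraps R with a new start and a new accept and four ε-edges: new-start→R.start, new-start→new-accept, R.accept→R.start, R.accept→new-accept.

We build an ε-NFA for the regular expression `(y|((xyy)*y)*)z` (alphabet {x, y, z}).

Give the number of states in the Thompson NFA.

18

Building bottom-up:
Each of the 6 symbol leaves contributes a 2-state fragment.
  xyy — 6 states
  (xyy)* — 8 states
  (xyy)*y — 10 states
  ((xyy)*y)* — 12 states
  y|((xyy)*y)* — 16 states
  (y|((xyy)*y)*)z — 18 states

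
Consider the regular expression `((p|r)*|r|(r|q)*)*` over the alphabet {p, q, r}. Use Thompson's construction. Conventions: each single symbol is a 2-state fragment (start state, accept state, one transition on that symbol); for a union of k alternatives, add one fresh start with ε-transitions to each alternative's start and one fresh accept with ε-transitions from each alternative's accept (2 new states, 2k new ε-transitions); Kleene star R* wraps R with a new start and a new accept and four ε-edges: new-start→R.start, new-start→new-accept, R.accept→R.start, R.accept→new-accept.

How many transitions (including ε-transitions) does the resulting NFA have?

Bottom-up over the parse tree:
Each of the 5 symbol leaves contributes 1 transition (1 symbol, 0 ε).
  p|r : 6 transitions (2 symbol, 4 ε)
  (p|r)* : 10 transitions (2 symbol, 8 ε)
  r|q : 6 transitions (2 symbol, 4 ε)
  (r|q)* : 10 transitions (2 symbol, 8 ε)
  (p|r)*|r|(r|q)* : 27 transitions (5 symbol, 22 ε)
  ((p|r)*|r|(r|q)*)* : 31 transitions (5 symbol, 26 ε)

31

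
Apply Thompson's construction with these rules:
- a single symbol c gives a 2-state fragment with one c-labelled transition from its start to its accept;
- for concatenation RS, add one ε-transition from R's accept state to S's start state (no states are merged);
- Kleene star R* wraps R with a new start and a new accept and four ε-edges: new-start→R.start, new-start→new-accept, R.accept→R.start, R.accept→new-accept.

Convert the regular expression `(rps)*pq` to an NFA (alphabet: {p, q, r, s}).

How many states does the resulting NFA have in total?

12

Bottom-up over the parse tree:
Each of the 5 symbol leaves contributes a 2-state fragment.
  rps → 6 states
  (rps)* → 8 states
  (rps)*pq → 12 states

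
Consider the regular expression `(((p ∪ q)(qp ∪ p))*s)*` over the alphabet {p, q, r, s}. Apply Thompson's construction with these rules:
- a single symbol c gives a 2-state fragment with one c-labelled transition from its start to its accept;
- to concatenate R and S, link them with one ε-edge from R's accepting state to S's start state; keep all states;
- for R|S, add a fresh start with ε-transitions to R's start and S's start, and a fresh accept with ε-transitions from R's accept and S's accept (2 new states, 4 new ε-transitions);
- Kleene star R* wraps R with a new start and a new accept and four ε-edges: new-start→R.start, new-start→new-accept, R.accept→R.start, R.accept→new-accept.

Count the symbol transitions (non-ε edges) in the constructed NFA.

6

By structural recursion:
Each of the 6 symbol leaves contributes exactly 1 symbol transition.
  p ∪ q → 2 symbol transitions
  qp → 2 symbol transitions
  qp ∪ p → 3 symbol transitions
  (p ∪ q)(qp ∪ p) → 5 symbol transitions
  ((p ∪ q)(qp ∪ p))* → 5 symbol transitions
  ((p ∪ q)(qp ∪ p))*s → 6 symbol transitions
  (((p ∪ q)(qp ∪ p))*s)* → 6 symbol transitions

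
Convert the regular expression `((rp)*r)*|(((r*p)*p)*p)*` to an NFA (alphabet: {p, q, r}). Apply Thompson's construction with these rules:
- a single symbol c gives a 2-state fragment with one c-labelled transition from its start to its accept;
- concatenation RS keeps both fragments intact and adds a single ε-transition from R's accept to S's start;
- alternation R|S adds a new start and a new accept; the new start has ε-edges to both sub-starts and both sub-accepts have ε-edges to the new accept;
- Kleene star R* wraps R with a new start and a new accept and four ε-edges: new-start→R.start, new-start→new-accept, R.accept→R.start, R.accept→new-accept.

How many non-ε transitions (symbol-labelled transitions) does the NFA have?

7

By structural recursion:
Each of the 7 symbol leaves contributes exactly 1 symbol transition.
  rp — 2 symbol transitions
  (rp)* — 2 symbol transitions
  (rp)*r — 3 symbol transitions
  ((rp)*r)* — 3 symbol transitions
  r* — 1 symbol transition
  r*p — 2 symbol transitions
  (r*p)* — 2 symbol transitions
  (r*p)*p — 3 symbol transitions
  ((r*p)*p)* — 3 symbol transitions
  ((r*p)*p)*p — 4 symbol transitions
  (((r*p)*p)*p)* — 4 symbol transitions
  ((rp)*r)*|(((r*p)*p)*p)* — 7 symbol transitions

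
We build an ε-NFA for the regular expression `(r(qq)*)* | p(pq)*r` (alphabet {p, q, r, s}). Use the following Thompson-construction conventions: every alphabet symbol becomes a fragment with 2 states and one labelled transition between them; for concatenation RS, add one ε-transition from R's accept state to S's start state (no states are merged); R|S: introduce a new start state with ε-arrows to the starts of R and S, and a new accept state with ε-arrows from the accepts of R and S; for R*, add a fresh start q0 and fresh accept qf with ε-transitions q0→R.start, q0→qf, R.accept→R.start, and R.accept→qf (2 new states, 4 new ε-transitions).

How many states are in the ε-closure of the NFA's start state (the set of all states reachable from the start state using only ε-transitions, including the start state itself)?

Work bottom-up. For each fragment F, track |ε-closure(F.start)| and whether F's accept lies in that closure (i.e. whether F accepts ε). A single-symbol fragment has closure size 1 and does not accept ε.
  qq — |ε-closure| equals the left operand's closure size = 1 (its accept is not ε-reachable, so the closure stops there)
  (qq)* — |ε-closure| = 1 (new start) + 1 (body) + 1 (new accept) = 3
  r(qq)* — same as the first factor's closure: |ε-closure| = 1
  (r(qq)*)* — |ε-closure| = 1 (new start) + 1 (body) + 1 (new accept) = 3
  pq — |ε-closure| equals the left operand's closure size = 1 (its accept is not ε-reachable, so the closure stops there)
  (pq)* — |ε-closure| = 1 (new start) + 1 (body) + 1 (new accept) = 3
  p(pq)*r — same as the first factor's closure: |ε-closure| = 1
  (r(qq)*)* | p(pq)*r — new start ε-reaches every alternative's start; at least one alternative accepts ε, so the union's new accept is reached too: |ε-closure| = 1 + 3 + 1 + 1 = 6

6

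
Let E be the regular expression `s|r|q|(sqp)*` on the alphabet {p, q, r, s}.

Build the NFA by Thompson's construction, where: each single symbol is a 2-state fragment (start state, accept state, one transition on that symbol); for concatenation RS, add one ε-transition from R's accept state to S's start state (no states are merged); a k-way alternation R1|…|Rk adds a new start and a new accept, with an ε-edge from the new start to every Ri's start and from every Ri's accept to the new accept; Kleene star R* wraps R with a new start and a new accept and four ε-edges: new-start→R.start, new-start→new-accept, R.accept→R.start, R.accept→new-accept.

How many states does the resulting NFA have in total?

16

By structural recursion:
Each of the 6 symbol leaves contributes a 2-state fragment.
  sqp = 6 states
  (sqp)* = 8 states
  s|r|q|(sqp)* = 16 states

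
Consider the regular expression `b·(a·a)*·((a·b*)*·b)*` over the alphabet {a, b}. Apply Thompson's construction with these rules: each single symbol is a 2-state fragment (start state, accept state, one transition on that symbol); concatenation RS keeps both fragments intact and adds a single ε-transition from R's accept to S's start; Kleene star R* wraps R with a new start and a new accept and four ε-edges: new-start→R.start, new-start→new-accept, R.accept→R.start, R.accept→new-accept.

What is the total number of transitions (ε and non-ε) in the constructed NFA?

27

By structural recursion:
Each of the 6 symbol leaves contributes 1 transition (1 symbol, 0 ε).
  a·a : 3 transitions (2 symbol, 1 ε)
  (a·a)* : 7 transitions (2 symbol, 5 ε)
  b* : 5 transitions (1 symbol, 4 ε)
  a·b* : 7 transitions (2 symbol, 5 ε)
  (a·b*)* : 11 transitions (2 symbol, 9 ε)
  (a·b*)*·b : 13 transitions (3 symbol, 10 ε)
  ((a·b*)*·b)* : 17 transitions (3 symbol, 14 ε)
  b·(a·a)*·((a·b*)*·b)* : 27 transitions (6 symbol, 21 ε)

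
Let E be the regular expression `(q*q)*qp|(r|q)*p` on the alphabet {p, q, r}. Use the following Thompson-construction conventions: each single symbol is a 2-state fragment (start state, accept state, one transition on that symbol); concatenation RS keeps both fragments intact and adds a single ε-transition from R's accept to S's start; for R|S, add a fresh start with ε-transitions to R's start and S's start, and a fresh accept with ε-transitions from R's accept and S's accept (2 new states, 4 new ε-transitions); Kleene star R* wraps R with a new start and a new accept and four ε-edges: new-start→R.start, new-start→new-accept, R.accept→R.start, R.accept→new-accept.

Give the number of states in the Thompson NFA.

Per subexpression:
Each of the 7 symbol leaves contributes a 2-state fragment.
  q* → 4 states
  q*q → 6 states
  (q*q)* → 8 states
  (q*q)*qp → 12 states
  r|q → 6 states
  (r|q)* → 8 states
  (r|q)*p → 10 states
  (q*q)*qp|(r|q)*p → 24 states

24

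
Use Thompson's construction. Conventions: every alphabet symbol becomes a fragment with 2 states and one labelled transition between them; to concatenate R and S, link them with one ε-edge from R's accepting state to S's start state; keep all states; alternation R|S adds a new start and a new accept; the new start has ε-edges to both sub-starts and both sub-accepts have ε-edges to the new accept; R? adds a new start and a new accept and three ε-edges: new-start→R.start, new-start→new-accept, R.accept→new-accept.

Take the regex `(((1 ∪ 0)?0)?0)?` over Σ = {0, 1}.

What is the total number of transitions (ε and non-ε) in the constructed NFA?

Bottom-up over the parse tree:
Each of the 4 symbol leaves contributes 1 transition (1 symbol, 0 ε).
  1 ∪ 0 — 6 transitions (2 symbol, 4 ε)
  (1 ∪ 0)? — 9 transitions (2 symbol, 7 ε)
  (1 ∪ 0)?0 — 11 transitions (3 symbol, 8 ε)
  ((1 ∪ 0)?0)? — 14 transitions (3 symbol, 11 ε)
  ((1 ∪ 0)?0)?0 — 16 transitions (4 symbol, 12 ε)
  (((1 ∪ 0)?0)?0)? — 19 transitions (4 symbol, 15 ε)

19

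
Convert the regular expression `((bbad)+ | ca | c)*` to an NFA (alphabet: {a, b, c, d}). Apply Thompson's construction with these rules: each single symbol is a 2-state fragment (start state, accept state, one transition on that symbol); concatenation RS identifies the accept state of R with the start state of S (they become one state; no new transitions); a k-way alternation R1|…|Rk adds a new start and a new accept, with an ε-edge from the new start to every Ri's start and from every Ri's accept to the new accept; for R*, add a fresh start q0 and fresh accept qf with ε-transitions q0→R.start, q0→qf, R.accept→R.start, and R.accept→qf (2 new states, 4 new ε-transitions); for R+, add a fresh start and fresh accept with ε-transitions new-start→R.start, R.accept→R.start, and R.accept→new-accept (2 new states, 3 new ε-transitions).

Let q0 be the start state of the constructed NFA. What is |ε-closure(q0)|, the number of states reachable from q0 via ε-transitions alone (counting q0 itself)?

Work bottom-up. For each fragment F, track |ε-closure(F.start)| and whether F's accept lies in that closure (i.e. whether F accepts ε). A single-symbol fragment has closure size 1 and does not accept ε.
  bbad → same as the first factor's closure: |closure| = 1
  (bbad)+ → new start ε-reaches only the body's start; the new accept needs a symbol first: |closure| = 1 + 1 = 2
  ca → same as the first factor's closure: |closure| = 1
  (bbad)+ | ca | c → new start ε-reaches every alternative's start; none of them accept ε, so the new accept is not reached: |closure| = 1 + 2 + 1 + 1 = 5
  ((bbad)+ | ca | c)* → |closure| = 1 (new start) + 5 (body) + 1 (new accept) = 7

7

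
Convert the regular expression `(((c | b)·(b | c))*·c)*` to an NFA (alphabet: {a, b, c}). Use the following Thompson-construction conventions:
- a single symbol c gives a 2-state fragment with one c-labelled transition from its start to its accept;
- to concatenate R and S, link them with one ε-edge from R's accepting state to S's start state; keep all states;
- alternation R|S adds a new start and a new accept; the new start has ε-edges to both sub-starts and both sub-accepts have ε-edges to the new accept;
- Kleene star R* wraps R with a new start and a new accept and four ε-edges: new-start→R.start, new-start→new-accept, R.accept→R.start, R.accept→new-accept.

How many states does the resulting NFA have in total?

Per subexpression:
Each of the 5 symbol leaves contributes a 2-state fragment.
  c | b : 6 states
  b | c : 6 states
  (c | b)·(b | c) : 12 states
  ((c | b)·(b | c))* : 14 states
  ((c | b)·(b | c))*·c : 16 states
  (((c | b)·(b | c))*·c)* : 18 states

18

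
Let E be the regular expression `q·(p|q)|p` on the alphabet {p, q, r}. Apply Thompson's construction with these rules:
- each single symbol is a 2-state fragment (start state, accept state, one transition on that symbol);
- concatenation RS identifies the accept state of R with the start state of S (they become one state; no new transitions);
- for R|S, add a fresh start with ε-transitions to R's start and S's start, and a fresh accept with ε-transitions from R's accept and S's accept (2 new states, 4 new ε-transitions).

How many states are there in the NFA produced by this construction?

11

By structural recursion:
Each of the 4 symbol leaves contributes a 2-state fragment.
  p|q = 6 states
  q·(p|q) = 7 states
  q·(p|q)|p = 11 states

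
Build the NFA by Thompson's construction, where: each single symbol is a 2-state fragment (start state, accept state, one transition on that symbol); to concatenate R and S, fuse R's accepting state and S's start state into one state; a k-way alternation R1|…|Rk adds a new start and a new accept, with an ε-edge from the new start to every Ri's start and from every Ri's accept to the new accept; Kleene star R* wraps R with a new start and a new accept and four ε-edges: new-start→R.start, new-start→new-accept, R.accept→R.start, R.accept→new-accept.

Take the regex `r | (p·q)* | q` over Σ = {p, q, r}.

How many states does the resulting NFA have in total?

By structural recursion:
Each of the 4 symbol leaves contributes a 2-state fragment.
  p·q — 3 states
  (p·q)* — 5 states
  r | (p·q)* | q — 11 states

11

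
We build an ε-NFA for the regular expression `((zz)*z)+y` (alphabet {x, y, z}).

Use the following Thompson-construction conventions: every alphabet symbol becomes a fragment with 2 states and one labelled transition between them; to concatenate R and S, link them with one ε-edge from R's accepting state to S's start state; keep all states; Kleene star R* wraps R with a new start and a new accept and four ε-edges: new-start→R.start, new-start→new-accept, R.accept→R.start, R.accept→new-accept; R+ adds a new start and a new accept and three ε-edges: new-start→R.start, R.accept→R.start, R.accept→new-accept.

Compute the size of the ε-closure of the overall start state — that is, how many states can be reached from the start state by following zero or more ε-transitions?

Work bottom-up. For each fragment F, track |ε-closure(F.start)| and whether F's accept lies in that closure (i.e. whether F accepts ε). A single-symbol fragment has closure size 1 and does not accept ε.
  zz — same as the first factor's closure: C = 1
  (zz)* — new start has ε-edges to the inner start and to the new accept, so C = 2 + 1 = 3
  (zz)*z — C = 3 + 1 = 4 (closure spills across the concat boundary because the left factor accepts ε)
  ((zz)*z)+ — new start ε-reaches only the body's start; the new accept needs a symbol first: C = 1 + 4 = 5
  ((zz)*z)+y — C equals the left operand's closure size = 5 (its accept is not ε-reachable, so the closure stops there)

5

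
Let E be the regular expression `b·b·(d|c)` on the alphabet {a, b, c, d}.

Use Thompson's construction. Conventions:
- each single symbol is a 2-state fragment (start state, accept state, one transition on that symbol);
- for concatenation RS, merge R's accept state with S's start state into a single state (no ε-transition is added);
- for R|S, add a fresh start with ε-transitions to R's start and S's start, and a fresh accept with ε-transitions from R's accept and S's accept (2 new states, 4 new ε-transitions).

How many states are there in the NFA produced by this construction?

Bottom-up over the parse tree:
Each of the 4 symbol leaves contributes a 2-state fragment.
  d|c — 6 states
  b·b·(d|c) — 8 states

8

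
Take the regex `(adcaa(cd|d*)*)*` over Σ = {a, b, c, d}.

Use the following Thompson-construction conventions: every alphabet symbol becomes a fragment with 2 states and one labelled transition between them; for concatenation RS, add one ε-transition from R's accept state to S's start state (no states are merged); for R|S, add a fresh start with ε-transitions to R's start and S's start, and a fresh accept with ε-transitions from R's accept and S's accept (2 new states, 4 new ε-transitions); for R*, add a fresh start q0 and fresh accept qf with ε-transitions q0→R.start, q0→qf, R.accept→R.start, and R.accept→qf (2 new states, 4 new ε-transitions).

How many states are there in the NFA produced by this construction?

24

Building bottom-up:
Each of the 8 symbol leaves contributes a 2-state fragment.
  cd → 4 states
  d* → 4 states
  cd|d* → 10 states
  (cd|d*)* → 12 states
  adcaa(cd|d*)* → 22 states
  (adcaa(cd|d*)*)* → 24 states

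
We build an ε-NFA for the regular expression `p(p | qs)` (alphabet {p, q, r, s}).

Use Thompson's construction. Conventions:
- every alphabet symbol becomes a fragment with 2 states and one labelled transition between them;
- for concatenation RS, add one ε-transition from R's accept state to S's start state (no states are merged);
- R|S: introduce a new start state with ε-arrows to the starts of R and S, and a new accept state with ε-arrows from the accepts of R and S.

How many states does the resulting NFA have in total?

Per subexpression:
Each of the 4 symbol leaves contributes a 2-state fragment.
  qs : 4 states
  p | qs : 8 states
  p(p | qs) : 10 states

10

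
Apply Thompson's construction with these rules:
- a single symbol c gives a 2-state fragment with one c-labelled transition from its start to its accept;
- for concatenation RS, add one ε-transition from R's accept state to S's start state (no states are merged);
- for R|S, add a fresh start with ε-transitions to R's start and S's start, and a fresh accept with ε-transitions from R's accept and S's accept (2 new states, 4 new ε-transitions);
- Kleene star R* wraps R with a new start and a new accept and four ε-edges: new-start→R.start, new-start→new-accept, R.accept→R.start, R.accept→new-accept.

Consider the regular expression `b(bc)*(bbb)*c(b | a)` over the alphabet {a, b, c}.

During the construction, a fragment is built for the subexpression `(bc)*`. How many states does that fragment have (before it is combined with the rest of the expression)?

6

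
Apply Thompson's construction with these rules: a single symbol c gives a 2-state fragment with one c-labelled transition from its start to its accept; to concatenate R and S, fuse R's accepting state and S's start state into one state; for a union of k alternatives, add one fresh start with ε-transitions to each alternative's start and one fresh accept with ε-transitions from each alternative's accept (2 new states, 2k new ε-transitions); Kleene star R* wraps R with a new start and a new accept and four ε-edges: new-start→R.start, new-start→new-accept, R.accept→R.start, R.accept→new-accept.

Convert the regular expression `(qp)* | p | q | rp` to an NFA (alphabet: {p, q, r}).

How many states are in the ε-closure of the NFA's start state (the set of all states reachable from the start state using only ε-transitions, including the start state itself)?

8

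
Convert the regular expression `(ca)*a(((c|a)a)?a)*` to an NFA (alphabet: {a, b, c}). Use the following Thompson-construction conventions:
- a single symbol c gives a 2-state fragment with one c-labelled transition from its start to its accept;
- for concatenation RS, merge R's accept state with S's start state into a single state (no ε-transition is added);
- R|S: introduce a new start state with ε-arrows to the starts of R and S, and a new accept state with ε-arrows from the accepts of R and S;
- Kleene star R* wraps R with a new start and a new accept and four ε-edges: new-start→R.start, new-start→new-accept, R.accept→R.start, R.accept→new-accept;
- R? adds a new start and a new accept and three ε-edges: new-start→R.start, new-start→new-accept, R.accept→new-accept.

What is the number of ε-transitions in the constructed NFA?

Recursing over subexpressions:
Each of the 7 symbol leaves contributes 0 ε-transitions.
  ca = 0 ε-transitions
  (ca)* = 4 ε-transitions
  c|a = 4 ε-transitions
  (c|a)a = 4 ε-transitions
  ((c|a)a)? = 7 ε-transitions
  ((c|a)a)?a = 7 ε-transitions
  (((c|a)a)?a)* = 11 ε-transitions
  (ca)*a(((c|a)a)?a)* = 15 ε-transitions

15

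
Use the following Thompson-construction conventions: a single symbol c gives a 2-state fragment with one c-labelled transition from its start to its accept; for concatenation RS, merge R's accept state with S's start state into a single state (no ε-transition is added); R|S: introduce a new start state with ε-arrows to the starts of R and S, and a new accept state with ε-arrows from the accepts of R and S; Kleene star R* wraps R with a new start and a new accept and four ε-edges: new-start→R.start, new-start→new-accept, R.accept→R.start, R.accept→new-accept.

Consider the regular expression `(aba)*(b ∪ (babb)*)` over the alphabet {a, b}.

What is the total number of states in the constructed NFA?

Recursing over subexpressions:
Each of the 8 symbol leaves contributes a 2-state fragment.
  aba = 4 states
  (aba)* = 6 states
  babb = 5 states
  (babb)* = 7 states
  b ∪ (babb)* = 11 states
  (aba)*(b ∪ (babb)*) = 16 states

16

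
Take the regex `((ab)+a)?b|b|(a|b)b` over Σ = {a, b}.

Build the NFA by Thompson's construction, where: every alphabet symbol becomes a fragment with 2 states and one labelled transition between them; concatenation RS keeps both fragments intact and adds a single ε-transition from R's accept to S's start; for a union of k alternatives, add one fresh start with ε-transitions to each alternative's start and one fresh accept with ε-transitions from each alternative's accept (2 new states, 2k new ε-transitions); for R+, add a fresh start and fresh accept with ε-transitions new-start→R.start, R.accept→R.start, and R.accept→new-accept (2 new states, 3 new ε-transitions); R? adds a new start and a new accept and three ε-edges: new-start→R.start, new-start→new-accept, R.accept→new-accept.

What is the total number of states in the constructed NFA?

Per subexpression:
Each of the 8 symbol leaves contributes a 2-state fragment.
  ab : 4 states
  (ab)+ : 6 states
  (ab)+a : 8 states
  ((ab)+a)? : 10 states
  ((ab)+a)?b : 12 states
  a|b : 6 states
  (a|b)b : 8 states
  ((ab)+a)?b|b|(a|b)b : 24 states

24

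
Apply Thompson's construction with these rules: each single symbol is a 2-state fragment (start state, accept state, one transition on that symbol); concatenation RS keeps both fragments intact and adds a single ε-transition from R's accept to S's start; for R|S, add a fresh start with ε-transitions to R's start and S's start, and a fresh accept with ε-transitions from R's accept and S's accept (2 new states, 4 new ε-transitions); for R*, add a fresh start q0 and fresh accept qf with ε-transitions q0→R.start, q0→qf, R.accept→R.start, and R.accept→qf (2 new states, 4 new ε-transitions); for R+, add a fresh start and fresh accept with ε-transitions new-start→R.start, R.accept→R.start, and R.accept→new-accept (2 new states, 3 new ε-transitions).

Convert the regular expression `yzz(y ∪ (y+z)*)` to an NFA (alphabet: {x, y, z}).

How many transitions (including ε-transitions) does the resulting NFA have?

21

By structural recursion:
Each of the 6 symbol leaves contributes 1 transition (1 symbol, 0 ε).
  y+ = 4 transitions (1 symbol, 3 ε)
  y+z = 6 transitions (2 symbol, 4 ε)
  (y+z)* = 10 transitions (2 symbol, 8 ε)
  y ∪ (y+z)* = 15 transitions (3 symbol, 12 ε)
  yzz(y ∪ (y+z)*) = 21 transitions (6 symbol, 15 ε)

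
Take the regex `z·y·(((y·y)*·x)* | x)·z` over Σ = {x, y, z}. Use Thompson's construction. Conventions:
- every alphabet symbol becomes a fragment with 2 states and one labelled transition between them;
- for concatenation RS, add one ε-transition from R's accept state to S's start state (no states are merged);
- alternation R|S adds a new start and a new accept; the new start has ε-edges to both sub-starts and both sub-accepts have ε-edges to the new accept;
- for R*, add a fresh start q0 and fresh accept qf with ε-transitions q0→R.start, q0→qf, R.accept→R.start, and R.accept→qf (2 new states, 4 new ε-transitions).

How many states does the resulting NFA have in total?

Bottom-up over the parse tree:
Each of the 7 symbol leaves contributes a 2-state fragment.
  y·y : 4 states
  (y·y)* : 6 states
  (y·y)*·x : 8 states
  ((y·y)*·x)* : 10 states
  ((y·y)*·x)* | x : 14 states
  z·y·(((y·y)*·x)* | x)·z : 20 states

20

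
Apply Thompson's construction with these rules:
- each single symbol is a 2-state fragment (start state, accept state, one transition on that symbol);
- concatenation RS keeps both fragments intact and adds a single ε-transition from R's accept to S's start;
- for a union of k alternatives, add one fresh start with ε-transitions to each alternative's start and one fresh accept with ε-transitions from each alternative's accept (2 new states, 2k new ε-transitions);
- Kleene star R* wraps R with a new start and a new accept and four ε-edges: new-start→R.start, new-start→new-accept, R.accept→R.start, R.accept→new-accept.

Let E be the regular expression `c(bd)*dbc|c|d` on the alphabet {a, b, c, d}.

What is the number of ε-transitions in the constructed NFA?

Building bottom-up:
Each of the 8 symbol leaves contributes 0 ε-transitions.
  bd → 1 ε-transition
  (bd)* → 5 ε-transitions
  c(bd)*dbc → 9 ε-transitions
  c(bd)*dbc|c|d → 15 ε-transitions

15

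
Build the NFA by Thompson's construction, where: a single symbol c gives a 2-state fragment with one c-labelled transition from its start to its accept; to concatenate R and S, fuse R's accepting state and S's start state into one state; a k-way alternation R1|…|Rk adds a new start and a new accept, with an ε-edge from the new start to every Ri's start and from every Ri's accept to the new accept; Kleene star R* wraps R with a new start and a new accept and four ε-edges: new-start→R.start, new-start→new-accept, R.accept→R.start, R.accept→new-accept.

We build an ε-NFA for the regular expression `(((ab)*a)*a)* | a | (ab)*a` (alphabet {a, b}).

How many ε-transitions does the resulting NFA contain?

22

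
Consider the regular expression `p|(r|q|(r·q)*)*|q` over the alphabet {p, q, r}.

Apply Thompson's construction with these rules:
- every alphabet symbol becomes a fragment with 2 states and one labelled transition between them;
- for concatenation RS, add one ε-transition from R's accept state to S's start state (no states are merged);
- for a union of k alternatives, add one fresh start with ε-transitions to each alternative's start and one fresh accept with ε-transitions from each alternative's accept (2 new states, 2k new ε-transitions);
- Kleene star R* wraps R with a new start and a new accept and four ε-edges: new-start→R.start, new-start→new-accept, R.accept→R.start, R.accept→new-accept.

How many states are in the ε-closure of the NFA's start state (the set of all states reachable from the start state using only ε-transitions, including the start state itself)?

Let C(F) = |ε-closure(F.start)| within fragment F, and note whether F accepts ε. Symbol fragments have C = 1 and do not accept ε. Then:
  r·q : |closure| equals the left operand's closure size = 1 (its accept is not ε-reachable, so the closure stops there)
  (r·q)* : |closure| = 1 (new start) + 1 (body) + 1 (new accept) = 3
  r|q|(r·q)* : |closure| = 1 (new start) + (1 + 1 + 3) + 1 (new accept, since some branch ε-reaches its own accept) = 7
  (r|q|(r·q)*)* : new start has ε-edges to the inner start and to the new accept, so |closure| = 2 + 7 = 9
  p|(r|q|(r·q)*)*|q : new start ε-reaches every alternative's start; at least one alternative accepts ε, so the union's new accept is reached too: |closure| = 1 + 1 + 9 + 1 + 1 = 13

13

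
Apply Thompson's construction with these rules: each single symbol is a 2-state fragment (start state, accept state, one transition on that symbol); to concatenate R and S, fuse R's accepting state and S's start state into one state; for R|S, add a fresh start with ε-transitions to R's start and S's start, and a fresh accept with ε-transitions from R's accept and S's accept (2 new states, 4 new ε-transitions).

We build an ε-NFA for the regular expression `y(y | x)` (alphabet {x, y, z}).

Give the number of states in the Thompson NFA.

7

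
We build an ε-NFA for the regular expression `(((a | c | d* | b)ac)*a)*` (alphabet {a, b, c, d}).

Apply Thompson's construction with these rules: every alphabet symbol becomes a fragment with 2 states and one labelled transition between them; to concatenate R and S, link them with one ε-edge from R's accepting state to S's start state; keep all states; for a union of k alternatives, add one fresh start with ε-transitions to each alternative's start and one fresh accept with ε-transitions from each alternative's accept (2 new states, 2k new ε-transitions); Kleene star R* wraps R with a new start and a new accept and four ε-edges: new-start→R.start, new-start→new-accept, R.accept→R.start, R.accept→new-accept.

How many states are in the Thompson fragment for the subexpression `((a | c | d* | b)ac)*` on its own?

Fragment for `((a | c | d* | b)ac)*`:
Each of the 6 symbol leaves contributes a 2-state fragment.
  d* → 4 states
  a | c | d* | b → 12 states
  (a | c | d* | b)ac → 16 states
  ((a | c | d* | b)ac)* → 18 states

18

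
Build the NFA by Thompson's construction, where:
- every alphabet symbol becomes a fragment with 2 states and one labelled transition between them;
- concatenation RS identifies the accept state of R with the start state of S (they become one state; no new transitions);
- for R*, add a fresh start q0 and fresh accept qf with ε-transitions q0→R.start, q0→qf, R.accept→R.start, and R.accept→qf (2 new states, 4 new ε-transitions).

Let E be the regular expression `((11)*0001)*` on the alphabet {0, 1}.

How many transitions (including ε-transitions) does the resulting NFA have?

14

Recursing over subexpressions:
Each of the 6 symbol leaves contributes 1 transition (1 symbol, 0 ε).
  11 : 2 transitions (2 symbol, 0 ε)
  (11)* : 6 transitions (2 symbol, 4 ε)
  (11)*0001 : 10 transitions (6 symbol, 4 ε)
  ((11)*0001)* : 14 transitions (6 symbol, 8 ε)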